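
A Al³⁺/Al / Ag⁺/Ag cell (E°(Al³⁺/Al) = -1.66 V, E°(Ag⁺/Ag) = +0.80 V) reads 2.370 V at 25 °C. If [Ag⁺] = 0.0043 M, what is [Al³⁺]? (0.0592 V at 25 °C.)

From the Nernst equation, log Q = n(E° − E)/0.0592 = 3(2.46 − 2.370)/0.0592 = 4.561, so Q = 3.64 × 10^4.
With Q = [Al³⁺]/[Ag⁺]^3 and the known concentrations, [Al³⁺] in the numerator gives [Al³⁺] = 0.0029 M.

0.0029 M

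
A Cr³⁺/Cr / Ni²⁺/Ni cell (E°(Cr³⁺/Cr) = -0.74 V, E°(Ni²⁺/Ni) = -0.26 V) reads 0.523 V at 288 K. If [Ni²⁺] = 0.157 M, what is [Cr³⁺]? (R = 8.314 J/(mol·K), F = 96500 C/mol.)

3.4 × 10^-4 M

From the Nernst equation, ln Q = nF(E° − E)/RT = 6×96500×(0.48 − 0.523)/(8.314×288) = -10.398, so Q = 3.05 × 10^-5.
With Q = [Cr³⁺]^2/[Ni²⁺]^3 and the known concentrations, [Cr³⁺]^2 in the numerator gives [Cr³⁺] = 3.4 × 10^-4 M.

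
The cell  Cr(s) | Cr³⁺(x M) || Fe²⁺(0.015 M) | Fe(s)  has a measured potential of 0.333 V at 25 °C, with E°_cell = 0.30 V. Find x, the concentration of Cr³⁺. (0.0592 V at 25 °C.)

3.9 × 10^-5 M

From the Nernst equation, log Q = n(E° − E)/0.0592 = 6(0.30 − 0.333)/0.0592 = -3.345, so Q = 4.52 × 10^-4.
With Q = [Cr³⁺]^2/[Fe²⁺]^3 and the known concentrations, [Cr³⁺]^2 in the numerator gives [Cr³⁺] = 3.9 × 10^-5 M.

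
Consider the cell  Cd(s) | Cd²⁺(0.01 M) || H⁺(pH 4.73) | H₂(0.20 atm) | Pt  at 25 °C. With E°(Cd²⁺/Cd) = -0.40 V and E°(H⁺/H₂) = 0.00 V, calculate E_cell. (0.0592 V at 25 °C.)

The hydrogen couple is the cathode, so E°_cell = 0.40 V; n = 2.
[H⁺] = 10^(−4.73) = 1.9 × 10^-5 M, and Q = [Cd²⁺]·P(H₂) / [H⁺]^2 = 5.77 × 10^6.
E = E° − (0.0592/2) log Q = 0.40 − (0.0592/2)(6.761) = 0.200 V.

0.20 V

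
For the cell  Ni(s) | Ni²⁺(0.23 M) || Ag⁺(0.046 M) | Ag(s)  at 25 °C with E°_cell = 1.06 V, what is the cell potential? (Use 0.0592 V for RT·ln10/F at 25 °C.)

Balancing electrons gives n = 2; the reaction quotient is Q = [Ni²⁺]/[Ag⁺]^2 = 109.
At 25 °C, E = E° − (0.0592/n) log Q = 1.06 − (0.0592/2)(2.036) = 1.060 − 0.060 = 1.000 V.

1.000 V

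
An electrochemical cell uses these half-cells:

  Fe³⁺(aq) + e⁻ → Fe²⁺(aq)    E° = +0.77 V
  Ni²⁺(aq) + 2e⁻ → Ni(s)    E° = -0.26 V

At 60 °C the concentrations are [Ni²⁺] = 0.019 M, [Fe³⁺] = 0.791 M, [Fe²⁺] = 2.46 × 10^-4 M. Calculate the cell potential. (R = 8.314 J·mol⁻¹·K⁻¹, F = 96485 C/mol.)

The Fe³⁺/Fe²⁺ couple has the higher reduction potential and acts as the cathode, so E°_cell = +0.77 − (-0.26) = 1.03 V.
Balancing electrons gives n = 2; the reaction quotient is Q = [Ni²⁺]·[Fe²⁺]^2/[Fe³⁺]^2 = 1.84 × 10^-9.
E = E° − (RT/nF) ln Q = 1.03 − (8.314×333)/(2×96485) × (-20.115) = 1.030 + 0.289 = 1.319 V.

1.32 V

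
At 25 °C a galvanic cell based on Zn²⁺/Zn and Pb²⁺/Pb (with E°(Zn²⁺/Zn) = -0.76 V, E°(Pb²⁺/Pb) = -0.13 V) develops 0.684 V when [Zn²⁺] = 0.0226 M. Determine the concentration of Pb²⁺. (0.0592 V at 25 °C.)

From the Nernst equation, log Q = n(E° − E)/0.0592 = 2(0.63 − 0.684)/0.0592 = -1.824, so Q = 0.0150.
With Q = [Zn²⁺]/[Pb²⁺] and the known concentrations, [Pb²⁺] in the denominator gives [Pb²⁺] = 1.5 M.

1.5 M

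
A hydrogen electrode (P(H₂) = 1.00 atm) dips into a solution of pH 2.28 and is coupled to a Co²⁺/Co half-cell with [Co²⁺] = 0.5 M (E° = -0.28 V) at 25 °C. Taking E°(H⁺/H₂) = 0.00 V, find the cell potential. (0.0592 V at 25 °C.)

0.15 V

The hydrogen couple is the cathode, so E°_cell = 0.28 V; n = 2.
[H⁺] = 10^(−2.28) = 0.0052 M, and Q = [Co²⁺]·P(H₂) / [H⁺]^2 = 1.82 × 10^4.
E = E° − (0.0592/2) log Q = 0.28 − (0.0592/2)(4.259) = 0.154 V.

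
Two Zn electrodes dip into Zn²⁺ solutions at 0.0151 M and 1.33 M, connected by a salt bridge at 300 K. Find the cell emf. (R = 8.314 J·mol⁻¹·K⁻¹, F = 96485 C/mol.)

0.058 V

Both half-cells are Zn²⁺/Zn, so E°_cell = 0. The concentrated side is the cathode; the cell reaction moves Zn²⁺ from high to low concentration with n = 2.
Q = [Zn²⁺]_dilute/[Zn²⁺]_conc = 0.0151/1.33 = 0.0114.
E = 0 − (RT/nF) ln Q = −((8.314×300)/(2×96485))(-4.478) = 0.0579 V.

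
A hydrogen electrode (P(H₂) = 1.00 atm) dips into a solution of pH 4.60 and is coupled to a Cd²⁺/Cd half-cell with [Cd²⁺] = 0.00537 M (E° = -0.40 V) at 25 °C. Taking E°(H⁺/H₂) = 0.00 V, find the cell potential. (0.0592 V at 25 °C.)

0.19 V

The hydrogen couple is the cathode, so E°_cell = 0.40 V; n = 2.
[H⁺] = 10^(−4.60) = 2.5 × 10^-5 M, and Q = [Cd²⁺]·P(H₂) / [H⁺]^2 = 8.51 × 10^6.
E = E° − (0.0592/2) log Q = 0.40 − (0.0592/2)(6.930) = 0.195 V.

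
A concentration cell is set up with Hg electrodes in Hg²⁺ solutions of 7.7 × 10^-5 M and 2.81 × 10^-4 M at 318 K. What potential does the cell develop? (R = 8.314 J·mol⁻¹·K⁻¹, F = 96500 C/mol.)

0.018 V

Both half-cells are Hg²⁺/Hg, so E°_cell = 0. The concentrated side is the cathode; the cell reaction moves Hg²⁺ from high to low concentration with n = 2.
Q = [Hg²⁺]_dilute/[Hg²⁺]_conc = 7.7 × 10^-5/2.81 × 10^-4 = 0.274.
E = 0 − (RT/nF) ln Q = −((8.314×318)/(2×96500))(-1.295) = 0.0177 V.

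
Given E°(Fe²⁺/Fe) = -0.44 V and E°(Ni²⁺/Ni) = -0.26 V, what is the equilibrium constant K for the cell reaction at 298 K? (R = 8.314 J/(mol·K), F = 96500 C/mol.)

1.2 × 10^6

E°_cell = -0.26 − (-0.44) = 0.18 V, with n = 2 electrons transferred.
At equilibrium E = 0, so the Nernst equation gives ln K = nFE°/RT = (2)(96500)(0.18)/((8.314)(298)) = 14.02.
K = e^14.02 = 1.2 × 10^6.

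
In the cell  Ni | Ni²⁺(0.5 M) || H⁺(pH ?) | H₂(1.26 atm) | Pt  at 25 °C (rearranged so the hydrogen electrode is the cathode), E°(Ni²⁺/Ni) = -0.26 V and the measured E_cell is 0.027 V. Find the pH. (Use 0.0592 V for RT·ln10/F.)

pH = 4.04

E°_cell = 0.26 V and n = 2.
log Q = n(E° − E)/0.0592 = 2×(0.26 − 0.027)/0.0592 = 7.872.
With Q = [Ni²⁺]·P(H₂) / [H⁺]^2, solving for [H⁺] gives log[H⁺] = -4.036, so pH = 4.04.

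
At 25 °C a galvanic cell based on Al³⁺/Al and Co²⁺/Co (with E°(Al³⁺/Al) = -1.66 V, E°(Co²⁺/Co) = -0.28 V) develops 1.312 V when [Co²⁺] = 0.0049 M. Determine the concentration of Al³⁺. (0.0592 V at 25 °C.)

From the Nernst equation, log Q = n(E° − E)/0.0592 = 6(1.38 − 1.312)/0.0592 = 6.892, so Q = 7.8 × 10^6.
With Q = [Al³⁺]^2/[Co²⁺]^3 and the known concentrations, [Al³⁺]^2 in the numerator gives [Al³⁺] = 0.96 M.

0.96 M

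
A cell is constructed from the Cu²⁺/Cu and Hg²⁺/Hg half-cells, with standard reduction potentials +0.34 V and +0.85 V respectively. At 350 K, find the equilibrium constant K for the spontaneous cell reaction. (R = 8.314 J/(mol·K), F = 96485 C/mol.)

E°_cell = +0.85 − (+0.34) = 0.51 V, with n = 2 electrons transferred.
At equilibrium E = 0, so the Nernst equation gives ln K = nFE°/RT = (2)(96485)(0.51)/((8.314)(350)) = 33.82.
K = e^33.82 = 4.9 × 10^14.

4.9 × 10^14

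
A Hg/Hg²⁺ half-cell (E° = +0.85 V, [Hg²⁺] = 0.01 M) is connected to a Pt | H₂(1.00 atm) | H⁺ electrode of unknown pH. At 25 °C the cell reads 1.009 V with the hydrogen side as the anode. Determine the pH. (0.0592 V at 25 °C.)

E°_cell = 0.85 V and n = 2.
log Q = n(E° − E)/0.0592 = 2×(0.85 − 1.009)/0.0592 = -5.372.
With Q = [H⁺]^2 / ([Hg²⁺]·P(H₂)), solving for [H⁺] gives log[H⁺] = -3.686, so pH = 3.69.

pH = 3.69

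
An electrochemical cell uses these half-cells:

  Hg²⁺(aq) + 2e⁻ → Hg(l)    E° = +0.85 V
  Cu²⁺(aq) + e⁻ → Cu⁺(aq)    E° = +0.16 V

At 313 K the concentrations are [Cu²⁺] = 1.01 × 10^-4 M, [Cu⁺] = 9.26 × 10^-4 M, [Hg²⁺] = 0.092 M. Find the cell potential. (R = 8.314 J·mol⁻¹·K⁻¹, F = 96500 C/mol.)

0.718 V

The Hg²⁺/Hg couple has the higher reduction potential and acts as the cathode, so E°_cell = +0.85 − (+0.16) = 0.69 V.
Balancing electrons gives n = 2; the reaction quotient is Q = [Cu²⁺]^2/([Cu⁺]^2·[Hg²⁺]) = 0.129.
E = E° − (RT/nF) ln Q = 0.69 − (8.314×313)/(2×96500) × (-2.046) = 0.690 + 0.028 = 0.718 V.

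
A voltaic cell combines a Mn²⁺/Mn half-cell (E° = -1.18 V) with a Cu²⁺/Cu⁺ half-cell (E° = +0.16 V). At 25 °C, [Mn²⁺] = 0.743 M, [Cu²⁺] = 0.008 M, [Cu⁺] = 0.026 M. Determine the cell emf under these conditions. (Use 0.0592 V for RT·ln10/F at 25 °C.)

The Cu²⁺/Cu⁺ couple has the higher reduction potential and acts as the cathode, so E°_cell = +0.16 − (-1.18) = 1.34 V.
Balancing electrons gives n = 2; the reaction quotient is Q = [Mn²⁺]·[Cu⁺]^2/[Cu²⁺]^2 = 7.85.
At 25 °C, E = E° − (0.0592/n) log Q = 1.34 − (0.0592/2)(0.895) = 1.340 − 0.026 = 1.314 V.

1.31 V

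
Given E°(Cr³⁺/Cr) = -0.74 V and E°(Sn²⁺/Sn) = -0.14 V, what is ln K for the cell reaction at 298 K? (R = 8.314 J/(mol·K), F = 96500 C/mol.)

E°_cell = -0.14 − (-0.74) = 0.60 V, with n = 6 electrons transferred.
At equilibrium E = 0, so the Nernst equation gives ln K = nFE°/RT = (6)(96500)(0.60)/((8.314)(298)) = 140.22.

ln K = 140.2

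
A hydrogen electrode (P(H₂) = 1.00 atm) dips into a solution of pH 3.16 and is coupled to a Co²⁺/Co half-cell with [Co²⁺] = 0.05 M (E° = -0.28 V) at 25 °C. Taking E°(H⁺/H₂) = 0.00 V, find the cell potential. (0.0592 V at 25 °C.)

0.13 V

The hydrogen couple is the cathode, so E°_cell = 0.28 V; n = 2.
[H⁺] = 10^(−3.16) = 6.9 × 10^-4 M, and Q = [Co²⁺]·P(H₂) / [H⁺]^2 = 1.04 × 10^5.
E = E° − (0.0592/2) log Q = 0.28 − (0.0592/2)(5.019) = 0.131 V.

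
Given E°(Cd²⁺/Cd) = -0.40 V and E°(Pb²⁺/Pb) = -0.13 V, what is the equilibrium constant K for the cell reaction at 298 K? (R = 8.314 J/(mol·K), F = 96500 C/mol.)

1.4 × 10^9

E°_cell = -0.13 − (-0.40) = 0.27 V, with n = 2 electrons transferred.
At equilibrium E = 0, so the Nernst equation gives ln K = nFE°/RT = (2)(96500)(0.27)/((8.314)(298)) = 21.03.
K = e^21.03 = 1.4 × 10^9.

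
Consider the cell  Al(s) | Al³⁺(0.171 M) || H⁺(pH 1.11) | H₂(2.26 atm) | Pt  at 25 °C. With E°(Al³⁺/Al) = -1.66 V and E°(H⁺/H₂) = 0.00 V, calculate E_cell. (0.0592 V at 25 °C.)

1.60 V

The hydrogen couple is the cathode, so E°_cell = 1.66 V; n = 6.
[H⁺] = 10^(−1.11) = 0.078 M, and Q = [Al³⁺]^2·P(H₂)^3 / [H⁺]^6 = 1.54 × 10^6.
E = E° − (0.0592/6) log Q = 1.66 − (0.0592/6)(6.188) = 1.599 V.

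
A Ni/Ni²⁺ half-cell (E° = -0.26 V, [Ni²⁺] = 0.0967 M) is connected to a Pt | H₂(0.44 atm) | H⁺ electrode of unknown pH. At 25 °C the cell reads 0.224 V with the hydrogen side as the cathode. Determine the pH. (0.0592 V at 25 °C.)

pH = 1.29

E°_cell = 0.26 V and n = 2.
log Q = n(E° − E)/0.0592 = 2×(0.26 − 0.224)/0.0592 = 1.216.
With Q = [Ni²⁺]·P(H₂) / [H⁺]^2, solving for [H⁺] gives log[H⁺] = -1.294, so pH = 1.29.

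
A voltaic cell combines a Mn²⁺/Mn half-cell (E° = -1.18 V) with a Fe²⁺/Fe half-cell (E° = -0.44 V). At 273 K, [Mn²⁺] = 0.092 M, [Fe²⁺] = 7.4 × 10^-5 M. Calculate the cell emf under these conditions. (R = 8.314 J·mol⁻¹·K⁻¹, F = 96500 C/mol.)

0.656 V

The Fe²⁺/Fe couple has the higher reduction potential and acts as the cathode, so E°_cell = -0.44 − (-1.18) = 0.74 V.
Balancing electrons gives n = 2; the reaction quotient is Q = [Mn²⁺]/[Fe²⁺] = 1240.
E = E° − (RT/nF) ln Q = 0.74 − (8.314×273)/(2×96500) × (7.125) = 0.740 − 0.084 = 0.656 V.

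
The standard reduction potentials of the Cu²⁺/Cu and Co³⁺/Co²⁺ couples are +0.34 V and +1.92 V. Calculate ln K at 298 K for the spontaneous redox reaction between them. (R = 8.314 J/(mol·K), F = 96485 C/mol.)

E°_cell = +1.92 − (+0.34) = 1.58 V, with n = 2 electrons transferred.
At equilibrium E = 0, so the Nernst equation gives ln K = nFE°/RT = (2)(96485)(1.58)/((8.314)(298)) = 123.06.

ln K = 123.1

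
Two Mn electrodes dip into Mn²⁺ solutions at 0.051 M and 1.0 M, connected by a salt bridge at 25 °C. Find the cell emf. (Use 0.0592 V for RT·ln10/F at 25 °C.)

Both half-cells are Mn²⁺/Mn, so E°_cell = 0. The concentrated side is the cathode; the cell reaction moves Mn²⁺ from high to low concentration with n = 2.
Q = [Mn²⁺]_dilute/[Mn²⁺]_conc = 0.051/1.0 = 0.0510.
E = 0 − (0.0592/2) log Q = −(0.0592/2)(-1.292) = 0.0382 V.

0.038 V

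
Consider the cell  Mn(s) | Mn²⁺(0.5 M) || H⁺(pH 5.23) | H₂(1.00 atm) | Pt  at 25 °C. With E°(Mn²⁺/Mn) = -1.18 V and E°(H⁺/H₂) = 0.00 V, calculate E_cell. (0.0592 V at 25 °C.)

0.88 V

The hydrogen couple is the cathode, so E°_cell = 1.18 V; n = 2.
[H⁺] = 10^(−5.23) = 5.9 × 10^-6 M, and Q = [Mn²⁺]·P(H₂) / [H⁺]^2 = 1.44 × 10^10.
E = E° − (0.0592/2) log Q = 1.18 − (0.0592/2)(10.159) = 0.879 V.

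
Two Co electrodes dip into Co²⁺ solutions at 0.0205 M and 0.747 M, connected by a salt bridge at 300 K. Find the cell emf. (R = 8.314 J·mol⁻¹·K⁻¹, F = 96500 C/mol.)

0.046 V

Both half-cells are Co²⁺/Co, so E°_cell = 0. The concentrated side is the cathode; the cell reaction moves Co²⁺ from high to low concentration with n = 2.
Q = [Co²⁺]_dilute/[Co²⁺]_conc = 0.0205/0.747 = 0.0274.
E = 0 − (RT/nF) ln Q = −((8.314×300)/(2×96500))(-3.596) = 0.0465 V.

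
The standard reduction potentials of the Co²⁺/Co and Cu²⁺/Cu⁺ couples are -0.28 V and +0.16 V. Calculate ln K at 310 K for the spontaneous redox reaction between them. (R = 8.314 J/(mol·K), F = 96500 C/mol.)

ln K = 32.9

E°_cell = +0.16 − (-0.28) = 0.44 V, with n = 2 electrons transferred.
At equilibrium E = 0, so the Nernst equation gives ln K = nFE°/RT = (2)(96500)(0.44)/((8.314)(310)) = 32.95.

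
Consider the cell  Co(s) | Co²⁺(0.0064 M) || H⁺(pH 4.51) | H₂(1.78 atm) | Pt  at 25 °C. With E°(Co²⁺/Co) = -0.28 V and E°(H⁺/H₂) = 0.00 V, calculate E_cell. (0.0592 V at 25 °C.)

The hydrogen couple is the cathode, so E°_cell = 0.28 V; n = 2.
[H⁺] = 10^(−4.51) = 3.1 × 10^-5 M, and Q = [Co²⁺]·P(H₂) / [H⁺]^2 = 1.19 × 10^7.
E = E° − (0.0592/2) log Q = 0.28 − (0.0592/2)(7.077) = 0.071 V.

0.071 V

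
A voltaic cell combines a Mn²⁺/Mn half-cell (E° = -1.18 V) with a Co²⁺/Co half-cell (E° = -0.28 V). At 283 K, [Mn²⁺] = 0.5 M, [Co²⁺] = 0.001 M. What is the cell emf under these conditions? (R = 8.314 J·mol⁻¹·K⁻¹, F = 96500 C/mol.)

0.824 V

The Co²⁺/Co couple has the higher reduction potential and acts as the cathode, so E°_cell = -0.28 − (-1.18) = 0.90 V.
Balancing electrons gives n = 2; the reaction quotient is Q = [Mn²⁺]/[Co²⁺] = 500.
E = E° − (RT/nF) ln Q = 0.90 − (8.314×283)/(2×96500) × (6.215) = 0.900 − 0.076 = 0.824 V.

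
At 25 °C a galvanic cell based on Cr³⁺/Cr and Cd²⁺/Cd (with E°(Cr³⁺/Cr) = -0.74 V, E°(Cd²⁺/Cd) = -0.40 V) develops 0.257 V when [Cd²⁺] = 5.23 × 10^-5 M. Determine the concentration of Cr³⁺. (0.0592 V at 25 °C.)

0.0061 M

From the Nernst equation, log Q = n(E° − E)/0.0592 = 6(0.34 − 0.257)/0.0592 = 8.412, so Q = 2.58 × 10^8.
With Q = [Cr³⁺]^2/[Cd²⁺]^3 and the known concentrations, [Cr³⁺]^2 in the numerator gives [Cr³⁺] = 0.0061 M.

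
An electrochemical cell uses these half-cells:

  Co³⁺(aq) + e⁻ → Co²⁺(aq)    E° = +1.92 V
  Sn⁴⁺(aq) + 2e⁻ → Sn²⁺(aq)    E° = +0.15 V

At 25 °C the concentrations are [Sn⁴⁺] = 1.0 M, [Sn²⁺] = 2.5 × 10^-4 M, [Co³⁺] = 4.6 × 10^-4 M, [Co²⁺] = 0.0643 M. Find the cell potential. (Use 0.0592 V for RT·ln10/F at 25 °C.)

The Co³⁺/Co²⁺ couple has the higher reduction potential and acts as the cathode, so E°_cell = +1.92 − (+0.15) = 1.77 V.
Balancing electrons gives n = 2; the reaction quotient is Q = [Sn⁴⁺]·[Co²⁺]^2/([Sn²⁺]·[Co³⁺]^2) = 7.82 × 10^7.
At 25 °C, E = E° − (0.0592/n) log Q = 1.77 − (0.0592/2)(7.893) = 1.770 − 0.234 = 1.536 V.

1.54 V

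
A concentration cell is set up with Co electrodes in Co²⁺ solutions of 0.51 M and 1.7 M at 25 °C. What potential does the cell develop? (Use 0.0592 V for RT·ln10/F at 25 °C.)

Both half-cells are Co²⁺/Co, so E°_cell = 0. The concentrated side is the cathode; the cell reaction moves Co²⁺ from high to low concentration with n = 2.
Q = [Co²⁺]_dilute/[Co²⁺]_conc = 0.51/1.7 = 0.300.
E = 0 − (0.0592/2) log Q = −(0.0592/2)(-0.523) = 0.0155 V.

0.015 V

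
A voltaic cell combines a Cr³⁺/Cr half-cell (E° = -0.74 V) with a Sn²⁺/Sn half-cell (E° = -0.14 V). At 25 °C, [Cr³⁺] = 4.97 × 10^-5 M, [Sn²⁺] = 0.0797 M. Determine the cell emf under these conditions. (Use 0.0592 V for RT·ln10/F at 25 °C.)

0.652 V

The Sn²⁺/Sn couple has the higher reduction potential and acts as the cathode, so E°_cell = -0.14 − (-0.74) = 0.60 V.
Balancing electrons gives n = 6; the reaction quotient is Q = [Cr³⁺]^2/[Sn²⁺]^3 = 4.88 × 10^-6.
At 25 °C, E = E° − (0.0592/n) log Q = 0.60 − (0.0592/6)(-5.312) = 0.600 + 0.052 = 0.652 V.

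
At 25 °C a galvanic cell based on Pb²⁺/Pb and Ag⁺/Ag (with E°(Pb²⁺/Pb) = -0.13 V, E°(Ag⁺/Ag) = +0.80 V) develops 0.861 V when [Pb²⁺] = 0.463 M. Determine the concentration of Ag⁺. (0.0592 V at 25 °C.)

0.046 M

From the Nernst equation, log Q = n(E° − E)/0.0592 = 2(0.93 − 0.861)/0.0592 = 2.331, so Q = 214.
With Q = [Pb²⁺]/[Ag⁺]^2 and the known concentrations, [Ag⁺]^2 in the denominator gives [Ag⁺] = 0.046 M.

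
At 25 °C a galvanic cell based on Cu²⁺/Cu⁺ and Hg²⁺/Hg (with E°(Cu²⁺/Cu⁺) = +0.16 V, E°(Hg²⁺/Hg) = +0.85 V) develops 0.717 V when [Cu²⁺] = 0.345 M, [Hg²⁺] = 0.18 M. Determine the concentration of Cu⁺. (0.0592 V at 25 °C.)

2.3 M

From the Nernst equation, log Q = n(E° − E)/0.0592 = 2(0.69 − 0.717)/0.0592 = -0.912, so Q = 0.122.
With Q = [Cu²⁺]^2/([Cu⁺]^2·[Hg²⁺]) and the known concentrations, [Cu⁺]^2 in the denominator gives [Cu⁺] = 2.3 M.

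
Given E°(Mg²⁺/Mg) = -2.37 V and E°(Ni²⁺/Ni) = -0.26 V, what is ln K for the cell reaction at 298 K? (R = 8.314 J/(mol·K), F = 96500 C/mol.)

E°_cell = -0.26 − (-2.37) = 2.11 V, with n = 2 electrons transferred.
At equilibrium E = 0, so the Nernst equation gives ln K = nFE°/RT = (2)(96500)(2.11)/((8.314)(298)) = 164.37.

ln K = 164.4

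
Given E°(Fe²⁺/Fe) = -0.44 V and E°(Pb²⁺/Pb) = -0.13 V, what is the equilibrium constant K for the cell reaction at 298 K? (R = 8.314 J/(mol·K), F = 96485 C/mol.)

3.1 × 10^10

E°_cell = -0.13 − (-0.44) = 0.31 V, with n = 2 electrons transferred.
At equilibrium E = 0, so the Nernst equation gives ln K = nFE°/RT = (2)(96485)(0.31)/((8.314)(298)) = 24.14.
K = e^24.14 = 3.1 × 10^10.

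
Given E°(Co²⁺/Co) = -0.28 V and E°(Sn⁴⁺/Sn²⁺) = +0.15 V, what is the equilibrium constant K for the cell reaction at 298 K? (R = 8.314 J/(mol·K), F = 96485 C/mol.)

3.5 × 10^14

E°_cell = +0.15 − (-0.28) = 0.43 V, with n = 2 electrons transferred.
At equilibrium E = 0, so the Nernst equation gives ln K = nFE°/RT = (2)(96485)(0.43)/((8.314)(298)) = 33.49.
K = e^33.49 = 3.5 × 10^14.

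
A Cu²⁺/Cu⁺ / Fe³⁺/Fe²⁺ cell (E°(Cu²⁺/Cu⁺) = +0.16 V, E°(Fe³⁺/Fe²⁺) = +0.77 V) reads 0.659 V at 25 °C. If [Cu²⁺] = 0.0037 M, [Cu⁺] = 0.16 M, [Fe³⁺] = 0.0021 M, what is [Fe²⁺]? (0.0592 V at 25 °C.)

From the Nernst equation, log Q = n(E° − E)/0.0592 = 1(0.61 − 0.659)/0.0592 = -0.828, so Q = 0.149.
With Q = [Cu²⁺]·[Fe²⁺]/([Cu⁺]·[Fe³⁺]) and the known concentrations, [Fe²⁺] in the numerator gives [Fe²⁺] = 0.014 M.

0.014 M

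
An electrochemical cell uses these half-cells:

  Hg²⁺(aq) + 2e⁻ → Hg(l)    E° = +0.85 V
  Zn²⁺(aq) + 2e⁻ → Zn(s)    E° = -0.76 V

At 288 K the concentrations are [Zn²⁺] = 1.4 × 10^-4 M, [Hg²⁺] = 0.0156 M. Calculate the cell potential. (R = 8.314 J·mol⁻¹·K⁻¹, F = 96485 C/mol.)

1.67 V

The Hg²⁺/Hg couple has the higher reduction potential and acts as the cathode, so E°_cell = +0.85 − (-0.76) = 1.61 V.
Balancing electrons gives n = 2; the reaction quotient is Q = [Zn²⁺]/[Hg²⁺] = 0.00897.
E = E° − (RT/nF) ln Q = 1.61 − (8.314×288)/(2×96485) × (-4.713) = 1.610 + 0.058 = 1.668 V.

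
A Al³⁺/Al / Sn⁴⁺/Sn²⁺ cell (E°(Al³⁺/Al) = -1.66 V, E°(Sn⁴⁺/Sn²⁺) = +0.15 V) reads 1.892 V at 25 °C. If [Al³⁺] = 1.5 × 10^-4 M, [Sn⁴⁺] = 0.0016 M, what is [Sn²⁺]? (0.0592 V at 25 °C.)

From the Nernst equation, log Q = n(E° − E)/0.0592 = 6(1.81 − 1.892)/0.0592 = -8.311, so Q = 4.89 × 10^-9.
With Q = [Al³⁺]^2·[Sn²⁺]^3/[Sn⁴⁺]^3 and the known concentrations, [Sn²⁺]^3 in the numerator gives [Sn²⁺] = 9.6 × 10^-4 M.

9.6 × 10^-4 M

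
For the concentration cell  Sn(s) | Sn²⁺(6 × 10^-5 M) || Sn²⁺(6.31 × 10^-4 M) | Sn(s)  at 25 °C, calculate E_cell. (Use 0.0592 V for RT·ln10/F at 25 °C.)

Both half-cells are Sn²⁺/Sn, so E°_cell = 0. The concentrated side is the cathode; the cell reaction moves Sn²⁺ from high to low concentration with n = 2.
Q = [Sn²⁺]_dilute/[Sn²⁺]_conc = 6 × 10^-5/6.31 × 10^-4 = 0.0951.
E = 0 − (0.0592/2) log Q = −(0.0592/2)(-1.022) = 0.0303 V.

0.030 V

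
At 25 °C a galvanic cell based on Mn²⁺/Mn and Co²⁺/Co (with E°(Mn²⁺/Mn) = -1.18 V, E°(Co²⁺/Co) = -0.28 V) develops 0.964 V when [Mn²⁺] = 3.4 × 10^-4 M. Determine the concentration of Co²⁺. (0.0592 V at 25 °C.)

0.049 M

From the Nernst equation, log Q = n(E° − E)/0.0592 = 2(0.90 − 0.964)/0.0592 = -2.162, so Q = 0.00688.
With Q = [Mn²⁺]/[Co²⁺] and the known concentrations, [Co²⁺] in the denominator gives [Co²⁺] = 0.049 M.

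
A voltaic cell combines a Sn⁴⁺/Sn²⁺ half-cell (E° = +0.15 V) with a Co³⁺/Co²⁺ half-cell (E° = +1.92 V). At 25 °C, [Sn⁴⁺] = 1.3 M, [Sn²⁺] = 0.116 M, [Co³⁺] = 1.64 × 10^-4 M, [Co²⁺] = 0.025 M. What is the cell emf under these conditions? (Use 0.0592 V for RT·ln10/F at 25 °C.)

The Co³⁺/Co²⁺ couple has the higher reduction potential and acts as the cathode, so E°_cell = +1.92 − (+0.15) = 1.77 V.
Balancing electrons gives n = 2; the reaction quotient is Q = [Sn⁴⁺]·[Co²⁺]^2/([Sn²⁺]·[Co³⁺]^2) = 2.6 × 10^5.
At 25 °C, E = E° − (0.0592/n) log Q = 1.77 − (0.0592/2)(5.416) = 1.770 − 0.160 = 1.610 V.

1.61 V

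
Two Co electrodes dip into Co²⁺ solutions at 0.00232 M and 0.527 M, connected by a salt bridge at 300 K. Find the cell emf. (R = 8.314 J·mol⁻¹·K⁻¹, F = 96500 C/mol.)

Both half-cells are Co²⁺/Co, so E°_cell = 0. The concentrated side is the cathode; the cell reaction moves Co²⁺ from high to low concentration with n = 2.
Q = [Co²⁺]_dilute/[Co²⁺]_conc = 0.00232/0.527 = 0.00440.
E = 0 − (RT/nF) ln Q = −((8.314×300)/(2×96500))(-5.426) = 0.0701 V.

0.070 V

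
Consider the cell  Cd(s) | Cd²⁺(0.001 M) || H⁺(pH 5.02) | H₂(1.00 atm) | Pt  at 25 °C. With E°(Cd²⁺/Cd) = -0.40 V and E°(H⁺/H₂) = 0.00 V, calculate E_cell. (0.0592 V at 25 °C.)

The hydrogen couple is the cathode, so E°_cell = 0.40 V; n = 2.
[H⁺] = 10^(−5.02) = 9.5 × 10^-6 M, and Q = [Cd²⁺]·P(H₂) / [H⁺]^2 = 1.1 × 10^7.
E = E° − (0.0592/2) log Q = 0.40 − (0.0592/2)(7.040) = 0.192 V.

0.19 V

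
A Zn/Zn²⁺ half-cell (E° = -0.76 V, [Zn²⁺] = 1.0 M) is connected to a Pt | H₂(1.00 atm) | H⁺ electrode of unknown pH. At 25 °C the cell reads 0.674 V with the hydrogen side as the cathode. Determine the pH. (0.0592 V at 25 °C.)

E°_cell = 0.76 V and n = 2.
log Q = n(E° − E)/0.0592 = 2×(0.76 − 0.674)/0.0592 = 2.905.
With Q = [Zn²⁺]·P(H₂) / [H⁺]^2, solving for [H⁺] gives log[H⁺] = -1.453, so pH = 1.45.

pH = 1.45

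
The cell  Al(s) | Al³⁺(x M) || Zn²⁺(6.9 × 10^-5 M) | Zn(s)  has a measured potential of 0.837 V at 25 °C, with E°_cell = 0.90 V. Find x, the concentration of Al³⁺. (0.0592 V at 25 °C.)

8.9 × 10^-4 M

From the Nernst equation, log Q = n(E° − E)/0.0592 = 6(0.90 − 0.837)/0.0592 = 6.385, so Q = 2.43 × 10^6.
With Q = [Al³⁺]^2/[Zn²⁺]^3 and the known concentrations, [Al³⁺]^2 in the numerator gives [Al³⁺] = 8.9 × 10^-4 M.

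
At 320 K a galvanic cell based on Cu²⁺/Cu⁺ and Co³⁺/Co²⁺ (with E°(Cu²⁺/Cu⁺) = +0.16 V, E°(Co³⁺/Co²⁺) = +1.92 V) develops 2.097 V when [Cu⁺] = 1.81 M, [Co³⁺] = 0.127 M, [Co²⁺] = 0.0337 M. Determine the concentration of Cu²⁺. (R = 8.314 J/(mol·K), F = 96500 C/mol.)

3.4 × 10^-5 M

From the Nernst equation, ln Q = nF(E° − E)/RT = 1×96500×(1.76 − 2.097)/(8.314×320) = -12.224, so Q = 4.91 × 10^-6.
With Q = [Cu²⁺]·[Co²⁺]/([Cu⁺]·[Co³⁺]) and the known concentrations, [Cu²⁺] in the numerator gives [Cu²⁺] = 3.4 × 10^-5 M.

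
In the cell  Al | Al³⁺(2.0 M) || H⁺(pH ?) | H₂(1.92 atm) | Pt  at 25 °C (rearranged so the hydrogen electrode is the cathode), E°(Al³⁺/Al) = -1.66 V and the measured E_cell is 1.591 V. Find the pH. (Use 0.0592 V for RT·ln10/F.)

pH = 0.92

E°_cell = 1.66 V and n = 6.
log Q = n(E° − E)/0.0592 = 6×(1.66 − 1.591)/0.0592 = 6.993.
With Q = [Al³⁺]^2·P(H₂)^3 / [H⁺]^6, solving for [H⁺] gives log[H⁺] = -0.924, so pH = 0.92.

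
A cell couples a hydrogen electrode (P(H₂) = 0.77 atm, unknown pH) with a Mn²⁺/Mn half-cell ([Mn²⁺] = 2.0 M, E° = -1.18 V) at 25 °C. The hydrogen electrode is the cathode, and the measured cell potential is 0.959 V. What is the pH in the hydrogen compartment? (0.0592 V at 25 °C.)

pH = 3.64

E°_cell = 1.18 V and n = 2.
log Q = n(E° − E)/0.0592 = 2×(1.18 − 0.959)/0.0592 = 7.466.
With Q = [Mn²⁺]·P(H₂) / [H⁺]^2, solving for [H⁺] gives log[H⁺] = -3.639, so pH = 3.64.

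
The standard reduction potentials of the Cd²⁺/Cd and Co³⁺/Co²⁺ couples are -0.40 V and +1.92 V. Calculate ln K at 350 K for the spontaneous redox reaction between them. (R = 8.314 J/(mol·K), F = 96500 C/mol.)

ln K = 153.9

E°_cell = +1.92 − (-0.40) = 2.32 V, with n = 2 electrons transferred.
At equilibrium E = 0, so the Nernst equation gives ln K = nFE°/RT = (2)(96500)(2.32)/((8.314)(350)) = 153.87.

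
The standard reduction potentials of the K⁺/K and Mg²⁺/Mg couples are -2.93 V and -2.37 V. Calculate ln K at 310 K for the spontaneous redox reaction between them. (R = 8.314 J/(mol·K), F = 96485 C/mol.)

ln K = 41.9

E°_cell = -2.37 − (-2.93) = 0.56 V, with n = 2 electrons transferred.
At equilibrium E = 0, so the Nernst equation gives ln K = nFE°/RT = (2)(96485)(0.56)/((8.314)(310)) = 41.93.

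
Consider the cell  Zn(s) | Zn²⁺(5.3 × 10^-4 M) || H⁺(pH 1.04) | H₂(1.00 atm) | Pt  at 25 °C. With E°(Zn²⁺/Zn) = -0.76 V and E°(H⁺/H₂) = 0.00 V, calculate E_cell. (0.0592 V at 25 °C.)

0.80 V

The hydrogen couple is the cathode, so E°_cell = 0.76 V; n = 2.
[H⁺] = 10^(−1.04) = 0.091 M, and Q = [Zn²⁺]·P(H₂) / [H⁺]^2 = 0.0637.
E = E° − (0.0592/2) log Q = 0.76 − (0.0592/2)(-1.196) = 0.795 V.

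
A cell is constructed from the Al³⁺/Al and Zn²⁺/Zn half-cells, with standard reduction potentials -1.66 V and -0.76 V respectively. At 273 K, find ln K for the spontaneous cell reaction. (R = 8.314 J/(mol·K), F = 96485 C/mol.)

ln K = 229.6

E°_cell = -0.76 − (-1.66) = 0.90 V, with n = 6 electrons transferred.
At equilibrium E = 0, so the Nernst equation gives ln K = nFE°/RT = (6)(96485)(0.90)/((8.314)(273)) = 229.55.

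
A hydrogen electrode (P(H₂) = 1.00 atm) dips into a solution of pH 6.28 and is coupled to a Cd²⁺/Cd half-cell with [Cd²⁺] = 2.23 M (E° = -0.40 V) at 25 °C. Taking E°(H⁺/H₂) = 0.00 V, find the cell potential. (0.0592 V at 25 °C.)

The hydrogen couple is the cathode, so E°_cell = 0.40 V; n = 2.
[H⁺] = 10^(−6.28) = 5.2 × 10^-7 M, and Q = [Cd²⁺]·P(H₂) / [H⁺]^2 = 8.1 × 10^12.
E = E° − (0.0592/2) log Q = 0.40 − (0.0592/2)(12.908) = 0.018 V.

0.018 V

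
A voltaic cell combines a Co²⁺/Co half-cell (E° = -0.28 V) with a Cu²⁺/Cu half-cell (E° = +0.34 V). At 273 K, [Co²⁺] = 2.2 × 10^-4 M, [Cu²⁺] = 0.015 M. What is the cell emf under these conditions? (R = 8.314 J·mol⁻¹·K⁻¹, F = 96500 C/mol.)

The Cu²⁺/Cu couple has the higher reduction potential and acts as the cathode, so E°_cell = +0.34 − (-0.28) = 0.62 V.
Balancing electrons gives n = 2; the reaction quotient is Q = [Co²⁺]/[Cu²⁺] = 0.0147.
E = E° − (RT/nF) ln Q = 0.62 − (8.314×273)/(2×96500) × (-4.222) = 0.620 + 0.050 = 0.670 V.

0.670 V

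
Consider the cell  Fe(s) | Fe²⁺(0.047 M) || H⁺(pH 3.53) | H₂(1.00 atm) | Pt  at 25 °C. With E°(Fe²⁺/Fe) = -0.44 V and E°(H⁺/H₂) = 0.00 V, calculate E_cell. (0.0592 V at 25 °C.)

0.27 V

The hydrogen couple is the cathode, so E°_cell = 0.44 V; n = 2.
[H⁺] = 10^(−3.53) = 3 × 10^-4 M, and Q = [Fe²⁺]·P(H₂) / [H⁺]^2 = 5.4 × 10^5.
E = E° − (0.0592/2) log Q = 0.44 − (0.0592/2)(5.732) = 0.270 V.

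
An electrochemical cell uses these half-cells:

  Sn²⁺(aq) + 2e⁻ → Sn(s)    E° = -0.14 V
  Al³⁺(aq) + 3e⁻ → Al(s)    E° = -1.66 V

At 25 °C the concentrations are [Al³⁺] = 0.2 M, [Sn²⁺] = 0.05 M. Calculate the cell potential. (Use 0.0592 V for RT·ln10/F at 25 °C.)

The Sn²⁺/Sn couple has the higher reduction potential and acts as the cathode, so E°_cell = -0.14 − (-1.66) = 1.52 V.
Balancing electrons gives n = 6; the reaction quotient is Q = [Al³⁺]^2/[Sn²⁺]^3 = 320.
At 25 °C, E = E° − (0.0592/n) log Q = 1.52 − (0.0592/6)(2.505) = 1.520 − 0.025 = 1.495 V.

1.50 V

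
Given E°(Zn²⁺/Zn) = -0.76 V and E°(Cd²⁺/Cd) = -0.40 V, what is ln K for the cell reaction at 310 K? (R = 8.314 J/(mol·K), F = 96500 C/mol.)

E°_cell = -0.40 − (-0.76) = 0.36 V, with n = 2 electrons transferred.
At equilibrium E = 0, so the Nernst equation gives ln K = nFE°/RT = (2)(96500)(0.36)/((8.314)(310)) = 26.96.

ln K = 27.0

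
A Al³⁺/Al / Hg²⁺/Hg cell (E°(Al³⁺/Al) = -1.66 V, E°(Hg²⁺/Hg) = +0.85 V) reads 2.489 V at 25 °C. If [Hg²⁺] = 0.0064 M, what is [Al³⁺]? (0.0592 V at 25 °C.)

0.0059 M

From the Nernst equation, log Q = n(E° − E)/0.0592 = 6(2.51 − 2.489)/0.0592 = 2.128, so Q = 134.
With Q = [Al³⁺]^2/[Hg²⁺]^3 and the known concentrations, [Al³⁺]^2 in the numerator gives [Al³⁺] = 0.0059 M.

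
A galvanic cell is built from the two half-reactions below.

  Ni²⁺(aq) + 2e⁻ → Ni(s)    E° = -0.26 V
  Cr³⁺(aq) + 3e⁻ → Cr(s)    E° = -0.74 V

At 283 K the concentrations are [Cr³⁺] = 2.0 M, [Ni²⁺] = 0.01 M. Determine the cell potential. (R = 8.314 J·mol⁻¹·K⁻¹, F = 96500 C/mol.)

The Ni²⁺/Ni couple has the higher reduction potential and acts as the cathode, so E°_cell = -0.26 − (-0.74) = 0.48 V.
Balancing electrons gives n = 6; the reaction quotient is Q = [Cr³⁺]^2/[Ni²⁺]^3 = 4 × 10^6.
E = E° − (RT/nF) ln Q = 0.48 − (8.314×283)/(6×96500) × (15.202) = 0.480 − 0.062 = 0.418 V.

0.418 V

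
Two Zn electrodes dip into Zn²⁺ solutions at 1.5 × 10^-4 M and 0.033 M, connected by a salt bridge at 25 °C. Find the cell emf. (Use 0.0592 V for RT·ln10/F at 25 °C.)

0.069 V

Both half-cells are Zn²⁺/Zn, so E°_cell = 0. The concentrated side is the cathode; the cell reaction moves Zn²⁺ from high to low concentration with n = 2.
Q = [Zn²⁺]_dilute/[Zn²⁺]_conc = 1.5 × 10^-4/0.033 = 0.00455.
E = 0 − (0.0592/2) log Q = −(0.0592/2)(-2.342) = 0.0693 V.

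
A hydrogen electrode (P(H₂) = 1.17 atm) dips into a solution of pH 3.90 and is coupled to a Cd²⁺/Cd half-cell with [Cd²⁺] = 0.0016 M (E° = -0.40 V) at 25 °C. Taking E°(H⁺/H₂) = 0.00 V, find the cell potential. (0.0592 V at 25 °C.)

0.25 V

The hydrogen couple is the cathode, so E°_cell = 0.40 V; n = 2.
[H⁺] = 10^(−3.90) = 1.3 × 10^-4 M, and Q = [Cd²⁺]·P(H₂) / [H⁺]^2 = 1.18 × 10^5.
E = E° − (0.0592/2) log Q = 0.40 − (0.0592/2)(5.072) = 0.250 V.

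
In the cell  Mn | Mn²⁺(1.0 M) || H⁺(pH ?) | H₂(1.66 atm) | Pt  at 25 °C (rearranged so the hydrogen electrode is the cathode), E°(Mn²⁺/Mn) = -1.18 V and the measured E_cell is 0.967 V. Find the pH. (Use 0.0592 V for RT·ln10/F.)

pH = 3.49

E°_cell = 1.18 V and n = 2.
log Q = n(E° − E)/0.0592 = 2×(1.18 − 0.967)/0.0592 = 7.196.
With Q = [Mn²⁺]·P(H₂) / [H⁺]^2, solving for [H⁺] gives log[H⁺] = -3.488, so pH = 3.49.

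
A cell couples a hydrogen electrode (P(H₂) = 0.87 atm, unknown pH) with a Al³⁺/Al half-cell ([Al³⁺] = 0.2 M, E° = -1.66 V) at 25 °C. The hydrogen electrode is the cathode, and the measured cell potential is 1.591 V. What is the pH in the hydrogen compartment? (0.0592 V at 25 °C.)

pH = 1.43

E°_cell = 1.66 V and n = 6.
log Q = n(E° − E)/0.0592 = 6×(1.66 − 1.591)/0.0592 = 6.993.
With Q = [Al³⁺]^2·P(H₂)^3 / [H⁺]^6, solving for [H⁺] gives log[H⁺] = -1.429, so pH = 1.43.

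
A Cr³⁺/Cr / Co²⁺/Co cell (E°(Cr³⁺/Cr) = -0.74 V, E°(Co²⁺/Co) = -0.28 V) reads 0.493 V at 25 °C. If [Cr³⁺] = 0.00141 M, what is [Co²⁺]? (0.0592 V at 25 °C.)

0.16 M

From the Nernst equation, log Q = n(E° − E)/0.0592 = 6(0.46 − 0.493)/0.0592 = -3.345, so Q = 4.52 × 10^-4.
With Q = [Cr³⁺]^2/[Co²⁺]^3 and the known concentrations, [Co²⁺]^3 in the denominator gives [Co²⁺] = 0.16 M.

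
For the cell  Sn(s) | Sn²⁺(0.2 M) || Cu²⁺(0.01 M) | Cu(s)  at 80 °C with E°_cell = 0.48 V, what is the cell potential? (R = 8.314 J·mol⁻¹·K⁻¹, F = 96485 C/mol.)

0.434 V

Balancing electrons gives n = 2; the reaction quotient is Q = [Sn²⁺]/[Cu²⁺] = 20.0.
E = E° − (RT/nF) ln Q = 0.48 − (8.314×353)/(2×96485) × (2.996) = 0.480 − 0.046 = 0.434 V.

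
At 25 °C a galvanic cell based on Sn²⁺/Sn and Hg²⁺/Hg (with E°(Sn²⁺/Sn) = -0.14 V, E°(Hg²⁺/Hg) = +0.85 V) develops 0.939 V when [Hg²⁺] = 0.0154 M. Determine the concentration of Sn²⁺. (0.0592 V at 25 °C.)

0.81 M

From the Nernst equation, log Q = n(E° − E)/0.0592 = 2(0.99 − 0.939)/0.0592 = 1.723, so Q = 52.8.
With Q = [Sn²⁺]/[Hg²⁺] and the known concentrations, [Sn²⁺] in the numerator gives [Sn²⁺] = 0.81 M.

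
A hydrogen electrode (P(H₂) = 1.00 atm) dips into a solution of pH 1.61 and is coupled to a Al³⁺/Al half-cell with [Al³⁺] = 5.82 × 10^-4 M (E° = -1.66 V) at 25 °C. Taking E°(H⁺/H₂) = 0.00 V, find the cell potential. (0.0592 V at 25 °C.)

The hydrogen couple is the cathode, so E°_cell = 1.66 V; n = 6.
[H⁺] = 10^(−1.61) = 0.025 M, and Q = [Al³⁺]^2·P(H₂)^3 / [H⁺]^6 = 1550.
E = E° − (0.0592/6) log Q = 1.66 − (0.0592/6)(3.190) = 1.629 V.

1.63 V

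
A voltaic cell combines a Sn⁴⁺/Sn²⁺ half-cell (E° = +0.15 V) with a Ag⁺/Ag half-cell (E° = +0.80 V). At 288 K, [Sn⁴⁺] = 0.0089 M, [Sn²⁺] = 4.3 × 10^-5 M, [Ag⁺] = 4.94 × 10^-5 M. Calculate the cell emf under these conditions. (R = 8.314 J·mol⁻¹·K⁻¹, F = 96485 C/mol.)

The Ag⁺/Ag couple has the higher reduction potential and acts as the cathode, so E°_cell = +0.80 − (+0.15) = 0.65 V.
Balancing electrons gives n = 2; the reaction quotient is Q = [Sn⁴⁺]/([Sn²⁺]·[Ag⁺]^2) = 8.48 × 10^10.
E = E° − (RT/nF) ln Q = 0.65 − (8.314×288)/(2×96485) × (25.164) = 0.650 − 0.312 = 0.338 V.

0.338 V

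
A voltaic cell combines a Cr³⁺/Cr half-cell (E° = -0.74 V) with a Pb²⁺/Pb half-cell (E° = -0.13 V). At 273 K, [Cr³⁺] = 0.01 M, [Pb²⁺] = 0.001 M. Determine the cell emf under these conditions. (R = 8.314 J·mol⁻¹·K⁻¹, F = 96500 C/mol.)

The Pb²⁺/Pb couple has the higher reduction potential and acts as the cathode, so E°_cell = -0.13 − (-0.74) = 0.61 V.
Balancing electrons gives n = 6; the reaction quotient is Q = [Cr³⁺]^2/[Pb²⁺]^3 = 1 × 10^5.
E = E° − (RT/nF) ln Q = 0.61 − (8.314×273)/(6×96500) × (11.513) = 0.610 − 0.045 = 0.565 V.

0.565 V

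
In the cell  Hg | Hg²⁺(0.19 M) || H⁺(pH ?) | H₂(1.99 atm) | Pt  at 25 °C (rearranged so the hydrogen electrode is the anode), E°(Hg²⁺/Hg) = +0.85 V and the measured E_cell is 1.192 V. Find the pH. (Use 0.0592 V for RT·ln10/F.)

E°_cell = 0.85 V and n = 2.
log Q = n(E° − E)/0.0592 = 2×(0.85 − 1.192)/0.0592 = -11.554.
With Q = [H⁺]^2 / ([Hg²⁺]·P(H₂)), solving for [H⁺] gives log[H⁺] = -5.988, so pH = 5.99.

pH = 5.99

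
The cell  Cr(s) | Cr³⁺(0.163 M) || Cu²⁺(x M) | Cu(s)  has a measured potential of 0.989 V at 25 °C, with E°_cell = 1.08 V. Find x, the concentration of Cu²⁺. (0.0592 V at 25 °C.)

From the Nernst equation, log Q = n(E° − E)/0.0592 = 6(1.08 − 0.989)/0.0592 = 9.223, so Q = 1.67 × 10^9.
With Q = [Cr³⁺]^2/[Cu²⁺]^3 and the known concentrations, [Cu²⁺]^3 in the denominator gives [Cu²⁺] = 2.5 × 10^-4 M.

2.5 × 10^-4 M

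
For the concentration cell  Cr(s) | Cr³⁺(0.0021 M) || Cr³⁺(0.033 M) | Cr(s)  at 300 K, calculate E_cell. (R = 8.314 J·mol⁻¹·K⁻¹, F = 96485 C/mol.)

0.024 V

Both half-cells are Cr³⁺/Cr, so E°_cell = 0. The concentrated side is the cathode; the cell reaction moves Cr³⁺ from high to low concentration with n = 3.
Q = [Cr³⁺]_dilute/[Cr³⁺]_conc = 0.0021/0.033 = 0.0636.
E = 0 − (RT/nF) ln Q = −((8.314×300)/(3×96485))(-2.755) = 0.0237 V.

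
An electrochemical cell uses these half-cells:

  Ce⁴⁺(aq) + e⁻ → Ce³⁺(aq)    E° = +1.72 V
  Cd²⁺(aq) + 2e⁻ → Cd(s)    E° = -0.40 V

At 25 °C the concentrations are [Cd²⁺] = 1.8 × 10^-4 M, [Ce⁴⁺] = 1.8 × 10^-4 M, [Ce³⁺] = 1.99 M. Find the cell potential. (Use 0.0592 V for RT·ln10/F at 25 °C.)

The Ce⁴⁺/Ce³⁺ couple has the higher reduction potential and acts as the cathode, so E°_cell = +1.72 − (-0.40) = 2.12 V.
Balancing electrons gives n = 2; the reaction quotient is Q = [Cd²⁺]·[Ce³⁺]^2/[Ce⁴⁺]^2 = 2.2 × 10^4.
At 25 °C, E = E° − (0.0592/n) log Q = 2.12 − (0.0592/2)(4.342) = 2.120 − 0.129 = 1.991 V.

1.99 V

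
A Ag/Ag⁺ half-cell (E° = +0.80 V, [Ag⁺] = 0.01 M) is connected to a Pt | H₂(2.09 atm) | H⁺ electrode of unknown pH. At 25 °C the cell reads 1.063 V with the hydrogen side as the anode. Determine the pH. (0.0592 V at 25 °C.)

E°_cell = 0.80 V and n = 2.
log Q = n(E° − E)/0.0592 = 2×(0.80 − 1.063)/0.0592 = -8.885.
With Q = [H⁺]^2 / ([Ag⁺]^2·P(H₂)), solving for [H⁺] gives log[H⁺] = -6.282, so pH = 6.28.

pH = 6.28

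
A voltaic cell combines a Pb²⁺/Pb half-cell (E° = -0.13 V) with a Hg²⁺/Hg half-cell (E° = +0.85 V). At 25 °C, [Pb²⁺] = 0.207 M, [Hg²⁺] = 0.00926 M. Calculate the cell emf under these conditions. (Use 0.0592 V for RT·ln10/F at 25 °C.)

The Hg²⁺/Hg couple has the higher reduction potential and acts as the cathode, so E°_cell = +0.85 − (-0.13) = 0.98 V.
Balancing electrons gives n = 2; the reaction quotient is Q = [Pb²⁺]/[Hg²⁺] = 22.4.
At 25 °C, E = E° − (0.0592/n) log Q = 0.98 − (0.0592/2)(1.349) = 0.980 − 0.040 = 0.940 V.

0.940 V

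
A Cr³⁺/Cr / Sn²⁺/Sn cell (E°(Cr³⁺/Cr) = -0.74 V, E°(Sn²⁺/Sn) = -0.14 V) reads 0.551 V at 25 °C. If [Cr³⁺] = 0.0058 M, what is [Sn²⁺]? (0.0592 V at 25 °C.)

7.1 × 10^-4 M

From the Nernst equation, log Q = n(E° − E)/0.0592 = 6(0.60 − 0.551)/0.0592 = 4.966, so Q = 9.25 × 10^4.
With Q = [Cr³⁺]^2/[Sn²⁺]^3 and the known concentrations, [Sn²⁺]^3 in the denominator gives [Sn²⁺] = 7.1 × 10^-4 M.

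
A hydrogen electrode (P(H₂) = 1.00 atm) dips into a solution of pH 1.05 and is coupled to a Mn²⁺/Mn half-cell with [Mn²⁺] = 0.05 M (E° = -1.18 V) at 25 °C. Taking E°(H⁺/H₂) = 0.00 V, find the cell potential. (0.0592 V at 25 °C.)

1.16 V

The hydrogen couple is the cathode, so E°_cell = 1.18 V; n = 2.
[H⁺] = 10^(−1.05) = 0.089 M, and Q = [Mn²⁺]·P(H₂) / [H⁺]^2 = 6.29.
E = E° − (0.0592/2) log Q = 1.18 − (0.0592/2)(0.799) = 1.156 V.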